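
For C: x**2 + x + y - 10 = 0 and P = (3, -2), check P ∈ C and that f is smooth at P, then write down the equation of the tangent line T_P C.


Tangent line at P: 7*x + y - 19 = 0.

Step 1: f(3, -2) = 0, so P lies on C.
Step 2: partial derivatives
  f_x(x, y) = 2*x + 1, f_y(x, y) = 1.
  f_x(P) = 7, f_y(P) = 1 (gradient nonzero, so P is smooth).
Step 3: tangent line at P: 7·(x − 3) + 1·(y − -2) = 0.
Expanding: 7*x + y - 19 = 0.


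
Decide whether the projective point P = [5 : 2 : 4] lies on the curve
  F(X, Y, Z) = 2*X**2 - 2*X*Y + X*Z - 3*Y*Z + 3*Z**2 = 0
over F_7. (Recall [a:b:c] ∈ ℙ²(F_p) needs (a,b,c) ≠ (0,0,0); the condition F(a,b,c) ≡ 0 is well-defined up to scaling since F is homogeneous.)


F(5,2,4) ≡ 4 (mod 7); P is NOT on the curve.

Evaluate F(5, 2, 4) term-by-term (mod 7).
  2*X**2 ↦ 2·25·1·1 = 50
  -2*X*Y ↦ -2·5·2·1 = -20
  X*Z ↦ 1·5·1·4 = 20
  -3*Y*Z ↦ -3·1·2·4 = -24
  3*Z**2 ↦ 3·1·1·16 = 48
Sum: F(5, 2, 4) = (50) + (-20) + (20) + (-24) + (48) = 74.
Reducing mod 7: 74 ≡ 4 (mod 7).
Since F(a, b, c) ≡ 4 ≠ 0 (mod 7), P does NOT lie on the curve.


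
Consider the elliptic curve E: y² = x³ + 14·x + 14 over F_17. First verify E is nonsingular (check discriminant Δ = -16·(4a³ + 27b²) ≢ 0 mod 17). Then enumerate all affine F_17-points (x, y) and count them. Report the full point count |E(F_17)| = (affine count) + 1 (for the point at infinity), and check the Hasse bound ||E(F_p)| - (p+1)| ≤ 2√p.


Affine points = {(2, 4), (2, 13), (3, 7), (3, 10), (4, 7), (4, 10), (6, 5), (6, 12), (7, 8), (7, 9), (8, 3), (8, 14), (9, 6), (9, 11), (10, 7), (10, 10), (13, 8), (13, 9), (14, 8), (14, 9), (16, 4), (16, 13)}; affine count = 22; |E(F_17)| = 23.

Discriminant check: Δ ∝ 4a³ + 27b² = 4·14³ + 27·14² = 4·2744 + 27·196 ≡ 16 (mod 17). Nonzero ⇒ E is nonsingular.
For each x ∈ F_17, compute rhs = x³ + 14·x + 14 mod 17, then count y ∈ F_17 with y² ≡ rhs.
  x = 0: rhs = 14, matching y values: none (0 points).
  x = 1: rhs = 12, matching y values: none (0 points).
  x = 2: rhs = 16, matching y values: 4, 13 (2 points).
  x = 3: rhs = 15, matching y values: 7, 10 (2 points).
  x = 4: rhs = 15, matching y values: 7, 10 (2 points).
  x = 5: rhs = 5, matching y values: none (0 points).
  x = 6: rhs = 8, matching y values: 5, 12 (2 points).
  x = 7: rhs = 13, matching y values: 8, 9 (2 points).
  x = 8: rhs = 9, matching y values: 3, 14 (2 points).
  x = 9: rhs = 2, matching y values: 6, 11 (2 points).
  x = 10: rhs = 15, matching y values: 7, 10 (2 points).
  x = 11: rhs = 3, matching y values: none (0 points).
  x = 12: rhs = 6, matching y values: none (0 points).
  x = 13: rhs = 13, matching y values: 8, 9 (2 points).
  x = 14: rhs = 13, matching y values: 8, 9 (2 points).
  x = 15: rhs = 12, matching y values: none (0 points).
  x = 16: rhs = 16, matching y values: 4, 13 (2 points).
Total affine count: 22.
Full point count |E(F_17)| = 22 + 1 = 23.
Hasse bound: |23 − (17+1)| = |5| = 5 ≤ 2√17 ≈ 8.2462 ✓.


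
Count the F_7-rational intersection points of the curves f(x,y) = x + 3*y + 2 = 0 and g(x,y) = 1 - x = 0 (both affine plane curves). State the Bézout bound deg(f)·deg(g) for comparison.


Common zeros: {(1, 6)}; count = 1; Bézout bound = 1.

deg(f) = 1, deg(g) = 1, so Bézout bound = 1.
Scan x ∈ F_7. For each x, list the y ∈ F_7 with f(x, y) ≡ 0 and those with g(x, y) ≡ 0 (mod 7); the common zeros in that column are the intersection.
  x = 0: f ≡ 0 at y ∈ {4}; g ≡ 0 at y ∈ ∅; common: ∅.
  x = 1: f ≡ 0 at y ∈ {6}; g ≡ 0 at y ∈ {0, 1, 2, 3, 4, 5, 6}; common: {6}.
  x = 2: f ≡ 0 at y ∈ {1}; g ≡ 0 at y ∈ ∅; common: ∅.
  x = 3: f ≡ 0 at y ∈ {3}; g ≡ 0 at y ∈ ∅; common: ∅.
  x = 4: f ≡ 0 at y ∈ {5}; g ≡ 0 at y ∈ ∅; common: ∅.
  x = 5: f ≡ 0 at y ∈ {0}; g ≡ 0 at y ∈ ∅; common: ∅.
  x = 6: f ≡ 0 at y ∈ {2}; g ≡ 0 at y ∈ ∅; common: ∅.
Collecting: common zeros = {(1, 6)}, so the count is 1.
Comparison with the Bézout bound: 1 ≤ 1 = deg(f)·deg(g), as expected for curves with no common component (the bound is attained).


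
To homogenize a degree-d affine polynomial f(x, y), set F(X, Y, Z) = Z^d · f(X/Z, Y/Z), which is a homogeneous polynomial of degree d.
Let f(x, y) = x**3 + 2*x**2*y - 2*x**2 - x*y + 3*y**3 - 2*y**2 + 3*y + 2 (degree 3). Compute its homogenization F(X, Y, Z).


F(X, Y, Z) = X**3 + 2*X**2*Y - 2*X**2*Z - X*Y*Z + 3*Y**3 - 2*Y**2*Z + 3*Y*Z**2 + 2*Z**3

deg(f) = 3.
Substitute x = X/Z, y = Y/Z into f, then multiply by Z^3.
  monomial 1·x^3·y^0 ↦ 1·X^3·Y^0·Z^0.
  monomial 2·x^2·y^1 ↦ 2·X^2·Y^1·Z^0.
  monomial -2·x^2·y^0 ↦ -2·X^2·Y^0·Z^1.
  monomial -1·x^1·y^1 ↦ -1·X^1·Y^1·Z^1.
  monomial 3·x^0·y^3 ↦ 3·X^0·Y^3·Z^0.
  monomial -2·x^0·y^2 ↦ -2·X^0·Y^2·Z^1.
  monomial 3·x^0·y^1 ↦ 3·X^0·Y^1·Z^2.
  monomial 2·x^0·y^0 ↦ 2·X^0·Y^0·Z^3.
Collecting: F(X, Y, Z) = X**3 + 2*X**2*Y - 2*X**2*Z - X*Y*Z + 3*Y**3 - 2*Y**2*Z + 3*Y*Z**2 + 2*Z**3.


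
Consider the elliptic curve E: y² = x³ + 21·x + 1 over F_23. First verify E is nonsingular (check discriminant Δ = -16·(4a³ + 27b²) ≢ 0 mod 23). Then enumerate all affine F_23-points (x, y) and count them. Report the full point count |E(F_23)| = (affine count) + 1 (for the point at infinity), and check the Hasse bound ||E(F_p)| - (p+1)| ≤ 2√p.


Affine points = {(0, 1), (0, 22), (1, 0), (5, 1), (5, 22), (7, 10), (7, 13), (12, 7), (12, 16), (14, 7), (14, 16), (17, 2), (17, 21), (18, 1), (18, 22), (20, 7), (20, 16), (22, 5), (22, 18)}; affine count = 19; |E(F_23)| = 20.

Discriminant check: Δ ∝ 4a³ + 27b² = 4·21³ + 27·1² = 4·9261 + 27·1 ≡ 18 (mod 23). Nonzero ⇒ E is nonsingular.
For each x ∈ F_23, compute rhs = x³ + 21·x + 1 mod 23, then count y ∈ F_23 with y² ≡ rhs.
  x = 0: rhs = 1, matching y values: 1, 22 (2 points).
  x = 1: rhs = 0, matching y values: 0 (1 points).
  x = 2: rhs = 5, matching y values: none (0 points).
  x = 3: rhs = 22, matching y values: none (0 points).
  x = 4: rhs = 11, matching y values: none (0 points).
  x = 5: rhs = 1, matching y values: 1, 22 (2 points).
  x = 6: rhs = 21, matching y values: none (0 points).
  x = 7: rhs = 8, matching y values: 10, 13 (2 points).
  x = 8: rhs = 14, matching y values: none (0 points).
  x = 9: rhs = 22, matching y values: none (0 points).
  x = 10: rhs = 15, matching y values: none (0 points).
  x = 11: rhs = 22, matching y values: none (0 points).
  x = 12: rhs = 3, matching y values: 7, 16 (2 points).
  x = 13: rhs = 10, matching y values: none (0 points).
  x = 14: rhs = 3, matching y values: 7, 16 (2 points).
  x = 15: rhs = 11, matching y values: none (0 points).
  x = 16: rhs = 17, matching y values: none (0 points).
  x = 17: rhs = 4, matching y values: 2, 21 (2 points).
  x = 18: rhs = 1, matching y values: 1, 22 (2 points).
  x = 19: rhs = 14, matching y values: none (0 points).
  x = 20: rhs = 3, matching y values: 7, 16 (2 points).
  x = 21: rhs = 20, matching y values: none (0 points).
  x = 22: rhs = 2, matching y values: 5, 18 (2 points).
Total affine count: 19.
Full point count |E(F_23)| = 19 + 1 = 20.
Hasse bound: |20 − (23+1)| = |-4| = 4 ≤ 2√23 ≈ 9.5917 ✓.


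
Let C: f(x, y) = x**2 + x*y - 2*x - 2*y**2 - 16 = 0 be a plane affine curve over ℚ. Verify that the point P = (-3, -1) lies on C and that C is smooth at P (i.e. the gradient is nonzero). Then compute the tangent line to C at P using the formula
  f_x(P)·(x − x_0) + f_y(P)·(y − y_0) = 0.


Tangent line at P: -9*x + y - 26 = 0.

Step 1: f(-3, -1) = 0, so P lies on C.
Step 2: partial derivatives
  f_x(x, y) = 2*x + y - 2, f_y(x, y) = x - 4*y.
  f_x(P) = -9, f_y(P) = 1 (gradient nonzero, so P is smooth).
Step 3: tangent line at P: -9·(x − -3) + 1·(y − -1) = 0.
Expanding: -9*x + y - 26 = 0.


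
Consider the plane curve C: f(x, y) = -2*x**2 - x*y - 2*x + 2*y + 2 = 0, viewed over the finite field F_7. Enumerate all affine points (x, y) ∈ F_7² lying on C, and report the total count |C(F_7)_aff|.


Affine F_7-points: {(0, 6), (1, 2), (3, 6), (4, 2), (5, 4), (6, 4)}; count = 6.

For each of the 49 pairs (x, y) ∈ F_7², evaluate f(x, y) mod 7. Record the zeros.
  x = 0: [0↦2, 1↦4, 2↦6, 3↦1, 4↦3, 5↦5, 6↦0]  zeros at y ∈ {6}
  x = 1: [0↦5, 1↦6, 2↦0, 3↦1, 4↦2, 5↦3, 6↦4]  zeros at y ∈ {2}
  x = 2: [0↦4, 1↦4, 2↦4, 3↦4, 4↦4, 5↦4, 6↦4]  zeros at y ∈ ∅
  x = 3: [0↦6, 1↦5, 2↦4, 3↦3, 4↦2, 5↦1, 6↦0]  zeros at y ∈ {6}
  x = 4: [0↦4, 1↦2, 2↦0, 3↦5, 4↦3, 5↦1, 6↦6]  zeros at y ∈ {2}
  x = 5: [0↦5, 1↦2, 2↦6, 3↦3, 4↦0, 5↦4, 6↦1]  zeros at y ∈ {4}
  x = 6: [0↦2, 1↦5, 2↦1, 3↦4, 4↦0, 5↦3, 6↦6]  zeros at y ∈ {4}
Collecting zeros: affine points = {(0, 6), (1, 2), (3, 6), (4, 2), (5, 4), (6, 4)}.
Total count |C(F_7)_aff| = 6.


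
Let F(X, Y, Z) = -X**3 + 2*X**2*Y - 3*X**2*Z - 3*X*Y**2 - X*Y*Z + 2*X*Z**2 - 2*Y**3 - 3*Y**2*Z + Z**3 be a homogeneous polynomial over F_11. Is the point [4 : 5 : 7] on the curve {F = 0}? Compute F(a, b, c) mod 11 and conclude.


F(4,5,7) ≡ 6 (mod 11); P is NOT on the curve.

Evaluate F(4, 5, 7) term-by-term (mod 11).
  -X**3 ↦ -1·64·1·1 = -64
  2*X**2*Y ↦ 2·16·5·1 = 160
  -3*X**2*Z ↦ -3·16·1·7 = -336
  -3*X*Y**2 ↦ -3·4·25·1 = -300
  -X*Y*Z ↦ -1·4·5·7 = -140
  2*X*Z**2 ↦ 2·4·1·49 = 392
  -2*Y**3 ↦ -2·1·125·1 = -250
  -3*Y**2*Z ↦ -3·1·25·7 = -525
  Z**3 ↦ 1·1·1·343 = 343
Sum: F(4, 5, 7) = (-64) + (160) + (-336) + (-300) + (-140) + (392) + (-250) + (-525) + (343) = -720.
Reducing mod 11: -720 ≡ 6 (mod 11).
Since F(a, b, c) ≡ 6 ≠ 0 (mod 11), P does NOT lie on the curve.


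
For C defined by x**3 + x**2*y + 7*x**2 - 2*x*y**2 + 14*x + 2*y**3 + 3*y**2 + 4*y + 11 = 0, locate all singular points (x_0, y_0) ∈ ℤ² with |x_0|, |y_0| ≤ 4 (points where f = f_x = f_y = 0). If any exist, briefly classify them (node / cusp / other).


Singular points: {(-2, -1)}; classification: cusp.

Compute partial derivatives:
  f_x = 3*x**2 + 2*x*y + 14*x - 2*y**2 + 14.
  f_y = x**2 - 4*x*y + 6*y**2 + 6*y + 4.
Scan x_0 ∈ {−4, ..., 4}. For each x_0, f_y(x_0, y) is a polynomial in y; find its integer roots y ∈ {−4, ..., 4}, then test f_x and f at those candidates.
  x = -4: f_y(-4, y) = 6*y**2 + 22*y + 20; vanishes at y ∈ {-2}. (-4, -2): f_x = 14 ≠ 0.
  x = -3: f_y(-3, y) = 6*y**2 + 18*y + 13; no integer root y with |y| ≤ 4.
  x = -2: f_y(-2, y) = 6*y**2 + 14*y + 8; vanishes at y ∈ {-1}. (-2, -1): f_x = 0, f = 0 — SINGULAR.
  x = -1: f_y(-1, y) = 6*y**2 + 10*y + 5; no integer root y with |y| ≤ 4.
  x = 0: f_y(0, y) = 6*y**2 + 6*y + 4; no integer root y with |y| ≤ 4.
  x = 1: f_y(1, y) = 6*y**2 + 2*y + 5; no integer root y with |y| ≤ 4.
  x = 2: f_y(2, y) = 6*y**2 - 2*y + 8; no integer root y with |y| ≤ 4.
  x = 3: f_y(3, y) = 6*y**2 - 6*y + 13; no integer root y with |y| ≤ 4.
  x = 4: f_y(4, y) = 6*y**2 - 10*y + 20; no integer root y with |y| ≤ 4.
Only singular point on the grid: (-2, -1).
Classify: substitute x = -2 + u, y = -1 + v and expand: f = u**3 + u**2*v - 2*u*v**2 + 2*v**3 + v**2.
No constant or linear terms (consistent with a singular point). Quadratic part: v**2. Cubic part: u**3 + u**2*v - 2*u*v**2 + 2*v**3.
The quadratic part v**2 is a perfect square, so there is a single (double) tangent line v = 0, i.e. y = -1. Restricting the cubic part to that line (v = 0) leaves u**3 ≠ 0, so f is not divisible by v and the branch is v² ≈ -u**3 to lowest order — this is a cusp.
Classification: cusp.


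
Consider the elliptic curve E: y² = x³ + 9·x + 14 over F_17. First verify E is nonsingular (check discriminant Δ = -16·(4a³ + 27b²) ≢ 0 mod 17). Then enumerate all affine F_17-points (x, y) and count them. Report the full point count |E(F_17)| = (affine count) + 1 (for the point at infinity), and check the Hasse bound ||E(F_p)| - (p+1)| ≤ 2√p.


Affine points = {(3, 0), (9, 5), (9, 12), (10, 4), (10, 13), (11, 4), (11, 13), (13, 4), (13, 13), (16, 2), (16, 15)}; affine count = 11; |E(F_17)| = 12.

Discriminant check: Δ ∝ 4a³ + 27b² = 4·9³ + 27·14² = 4·729 + 27·196 ≡ 14 (mod 17). Nonzero ⇒ E is nonsingular.
For each x ∈ F_17, compute rhs = x³ + 9·x + 14 mod 17, then count y ∈ F_17 with y² ≡ rhs.
  x = 0: rhs = 14, matching y values: none (0 points).
  x = 1: rhs = 7, matching y values: none (0 points).
  x = 2: rhs = 6, matching y values: none (0 points).
  x = 3: rhs = 0, matching y values: 0 (1 points).
  x = 4: rhs = 12, matching y values: none (0 points).
  x = 5: rhs = 14, matching y values: none (0 points).
  x = 6: rhs = 12, matching y values: none (0 points).
  x = 7: rhs = 12, matching y values: none (0 points).
  x = 8: rhs = 3, matching y values: none (0 points).
  x = 9: rhs = 8, matching y values: 5, 12 (2 points).
  x = 10: rhs = 16, matching y values: 4, 13 (2 points).
  x = 11: rhs = 16, matching y values: 4, 13 (2 points).
  x = 12: rhs = 14, matching y values: none (0 points).
  x = 13: rhs = 16, matching y values: 4, 13 (2 points).
  x = 14: rhs = 11, matching y values: none (0 points).
  x = 15: rhs = 5, matching y values: none (0 points).
  x = 16: rhs = 4, matching y values: 2, 15 (2 points).
Total affine count: 11.
Full point count |E(F_17)| = 11 + 1 = 12.
Hasse bound: |12 − (17+1)| = |-6| = 6 ≤ 2√17 ≈ 8.2462 ✓.


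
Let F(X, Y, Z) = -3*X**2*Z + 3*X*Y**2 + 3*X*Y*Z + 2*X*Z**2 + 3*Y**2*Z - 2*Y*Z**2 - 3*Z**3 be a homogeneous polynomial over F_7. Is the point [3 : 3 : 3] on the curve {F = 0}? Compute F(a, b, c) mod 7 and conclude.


F(3,3,3) ≡ 4 (mod 7); P is NOT on the curve.

Evaluate F(3, 3, 3) term-by-term (mod 7).
  -3*X**2*Z ↦ -3·9·1·3 = -81
  3*X*Y**2 ↦ 3·3·9·1 = 81
  3*X*Y*Z ↦ 3·3·3·3 = 81
  2*X*Z**2 ↦ 2·3·1·9 = 54
  3*Y**2*Z ↦ 3·1·9·3 = 81
  -2*Y*Z**2 ↦ -2·1·3·9 = -54
  -3*Z**3 ↦ -3·1·1·27 = -81
Sum: F(3, 3, 3) = (-81) + (81) + (81) + (54) + (81) + (-54) + (-81) = 81.
Reducing mod 7: 81 ≡ 4 (mod 7).
Since F(a, b, c) ≡ 4 ≠ 0 (mod 7), P does NOT lie on the curve.


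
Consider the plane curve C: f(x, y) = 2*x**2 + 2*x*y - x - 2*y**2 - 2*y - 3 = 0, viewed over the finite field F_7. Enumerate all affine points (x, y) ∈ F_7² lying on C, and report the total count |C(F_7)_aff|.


Affine F_7-points: {(0, 1), (0, 5), (2, 4), (3, 1), (5, 0), (5, 4), (6, 0), (6, 5)}; count = 8.

For each of the 49 pairs (x, y) ∈ F_7², evaluate f(x, y) mod 7. Record the zeros.
  x = 0: [0↦4, 1↦0, 2↦6, 3↦1, 4↦6, 5↦0, 6↦4]  zeros at y ∈ {1, 5}
  x = 1: [0↦5, 1↦3, 2↦4, 3↦1, 4↦1, 5↦4, 6↦3]  zeros at y ∈ ∅
  x = 2: [0↦3, 1↦3, 2↦6, 3↦5, 4↦0, 5↦5, 6↦6]  zeros at y ∈ {4}
  x = 3: [0↦5, 1↦0, 2↦5, 3↦6, 4↦3, 5↦3, 6↦6]  zeros at y ∈ {1}
  x = 4: [0↦4, 1↦1, 2↦1, 3↦4, 4↦3, 5↦5, 6↦3]  zeros at y ∈ ∅
  x = 5: [0↦0, 1↦6, 2↦1, 3↦6, 4↦0, 5↦4, 6↦4]  zeros at y ∈ {0, 4}
  x = 6: [0↦0, 1↦1, 2↦5, 3↦5, 4↦1, 5↦0, 6↦2]  zeros at y ∈ {0, 5}
Collecting zeros: affine points = {(0, 1), (0, 5), (2, 4), (3, 1), (5, 0), (5, 4), (6, 0), (6, 5)}.
Total count |C(F_7)_aff| = 8.


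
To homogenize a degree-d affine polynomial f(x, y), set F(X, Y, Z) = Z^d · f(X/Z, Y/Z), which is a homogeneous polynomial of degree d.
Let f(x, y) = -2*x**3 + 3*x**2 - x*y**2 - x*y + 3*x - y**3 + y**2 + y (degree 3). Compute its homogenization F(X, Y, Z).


F(X, Y, Z) = -2*X**3 + 3*X**2*Z - X*Y**2 - X*Y*Z + 3*X*Z**2 - Y**3 + Y**2*Z + Y*Z**2

deg(f) = 3.
Substitute x = X/Z, y = Y/Z into f, then multiply by Z^3.
  monomial -2·x^3·y^0 ↦ -2·X^3·Y^0·Z^0.
  monomial 3·x^2·y^0 ↦ 3·X^2·Y^0·Z^1.
  monomial -1·x^1·y^2 ↦ -1·X^1·Y^2·Z^0.
  monomial -1·x^1·y^1 ↦ -1·X^1·Y^1·Z^1.
  monomial 3·x^1·y^0 ↦ 3·X^1·Y^0·Z^2.
  monomial -1·x^0·y^3 ↦ -1·X^0·Y^3·Z^0.
  monomial 1·x^0·y^2 ↦ 1·X^0·Y^2·Z^1.
  monomial 1·x^0·y^1 ↦ 1·X^0·Y^1·Z^2.
Collecting: F(X, Y, Z) = -2*X**3 + 3*X**2*Z - X*Y**2 - X*Y*Z + 3*X*Z**2 - Y**3 + Y**2*Z + Y*Z**2.


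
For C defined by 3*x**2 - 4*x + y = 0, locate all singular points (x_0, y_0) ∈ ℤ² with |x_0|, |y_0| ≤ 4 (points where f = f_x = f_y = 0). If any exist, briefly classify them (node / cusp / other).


No singular points in the scanned grid; C is smooth there.

Compute partial derivatives:
  f_x = 6*x - 4.
  f_y = 1.
f_y = 1 is a nonzero constant, so f_y never vanishes: no point (x, y) can satisfy f = f_x = f_y = 0. In particular no (x, y) ∈ {−4, ..., 4}² is singular; the curve is smooth.


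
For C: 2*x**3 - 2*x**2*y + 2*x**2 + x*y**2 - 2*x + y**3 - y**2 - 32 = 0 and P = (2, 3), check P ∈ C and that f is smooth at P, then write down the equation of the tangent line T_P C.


Tangent line at P: 15*x + 25*y - 105 = 0.

Step 1: f(2, 3) = 0, so P lies on C.
Step 2: partial derivatives
  f_x(x, y) = 6*x**2 - 4*x*y + 4*x + y**2 - 2, f_y(x, y) = -2*x**2 + 2*x*y + 3*y**2 - 2*y.
  f_x(P) = 15, f_y(P) = 25 (gradient nonzero, so P is smooth).
Step 3: tangent line at P: 15·(x − 2) + 25·(y − 3) = 0.
Expanding: 15*x + 25*y - 105 = 0.


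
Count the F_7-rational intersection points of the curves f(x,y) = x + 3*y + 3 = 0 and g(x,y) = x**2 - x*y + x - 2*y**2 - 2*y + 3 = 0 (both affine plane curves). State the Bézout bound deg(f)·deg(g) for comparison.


Common zeros: {(1, 1), (2, 3)}; count = 2; Bézout bound = 2.

deg(f) = 1, deg(g) = 2, so Bézout bound = 2.
Scan x ∈ F_7. For each x, list the y ∈ F_7 with f(x, y) ≡ 0 and those with g(x, y) ≡ 0 (mod 7); the common zeros in that column are the intersection.
  x = 0: f ≡ 0 at y ∈ {6}; g ≡ 0 at y ∈ {3}; common: ∅.
  x = 1: f ≡ 0 at y ∈ {1}; g ≡ 0 at y ∈ {1}; common: {1}.
  x = 2: f ≡ 0 at y ∈ {3}; g ≡ 0 at y ∈ {2, 3}; common: {3}.
  x = 3: f ≡ 0 at y ∈ {5}; g ≡ 0 at y ∈ ∅; common: ∅.
  x = 4: f ≡ 0 at y ∈ {0}; g ≡ 0 at y ∈ ∅; common: ∅.
  x = 5: f ≡ 0 at y ∈ {2}; g ≡ 0 at y ∈ ∅; common: ∅.
  x = 6: f ≡ 0 at y ∈ {4}; g ≡ 0 at y ∈ {1, 2}; common: ∅.
Collecting: common zeros = {(1, 1), (2, 3)}, so the count is 2.
Comparison with the Bézout bound: 2 ≤ 2 = deg(f)·deg(g), as expected for curves with no common component (the bound is attained).


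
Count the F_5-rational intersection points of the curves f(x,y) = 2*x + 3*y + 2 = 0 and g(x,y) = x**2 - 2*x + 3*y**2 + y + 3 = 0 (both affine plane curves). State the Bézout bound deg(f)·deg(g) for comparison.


Common zeros: ∅; count = 0; Bézout bound = 2.

deg(f) = 1, deg(g) = 2, so Bézout bound = 2.
Scan x ∈ F_5. For each x, list the y ∈ F_5 with f(x, y) ≡ 0 and those with g(x, y) ≡ 0 (mod 5); the common zeros in that column are the intersection.
  x = 0: f ≡ 0 at y ∈ {1}; g ≡ 0 at y ∈ {4}; common: ∅.
  x = 1: f ≡ 0 at y ∈ {2}; g ≡ 0 at y ∈ ∅; common: ∅.
  x = 2: f ≡ 0 at y ∈ {3}; g ≡ 0 at y ∈ {4}; common: ∅.
  x = 3: f ≡ 0 at y ∈ {4}; g ≡ 0 at y ∈ {1, 2}; common: ∅.
  x = 4: f ≡ 0 at y ∈ {0}; g ≡ 0 at y ∈ {1, 2}; common: ∅.
Collecting: common zeros = ∅, so the count is 0.
Comparison with the Bézout bound: 0 ≤ 2 = deg(f)·deg(g), as expected for curves with no common component (the affine F_5-count falls short of the bound because intersections may lie at infinity, over extension fields, or carry multiplicity).


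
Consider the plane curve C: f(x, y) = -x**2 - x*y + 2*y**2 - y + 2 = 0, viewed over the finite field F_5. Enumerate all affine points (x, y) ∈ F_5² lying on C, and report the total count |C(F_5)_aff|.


Affine F_5-points: {(0, 4), (1, 2), (1, 4), (2, 2)}; count = 4.

For each of the 25 pairs (x, y) ∈ F_5², evaluate f(x, y) mod 5. Record the zeros.
  x = 0: [0↦2, 1↦3, 2↦3, 3↦2, 4↦0]  zeros at y ∈ {4}
  x = 1: [0↦1, 1↦1, 2↦0, 3↦3, 4↦0]  zeros at y ∈ {2, 4}
  x = 2: [0↦3, 1↦2, 2↦0, 3↦2, 4↦3]  zeros at y ∈ {2}
  x = 3: [0↦3, 1↦1, 2↦3, 3↦4, 4↦4]  zeros at y ∈ ∅
  x = 4: [0↦1, 1↦3, 2↦4, 3↦4, 4↦3]  zeros at y ∈ ∅
Collecting zeros: affine points = {(0, 4), (1, 2), (1, 4), (2, 2)}.
Total count |C(F_5)_aff| = 4.


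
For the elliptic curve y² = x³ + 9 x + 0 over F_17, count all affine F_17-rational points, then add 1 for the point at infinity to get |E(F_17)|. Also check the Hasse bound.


Affine points = {(0, 0), (2, 3), (2, 14), (4, 7), (4, 10), (5, 0), (6, 7), (6, 10), (7, 7), (7, 10), (10, 6), (10, 11), (11, 6), (11, 11), (12, 0), (13, 6), (13, 11), (15, 5), (15, 12)}; affine count = 19; |E(F_17)| = 20.

Discriminant check: Δ ∝ 4a³ + 27b² = 4·9³ + 27·0² = 4·729 + 27·0 ≡ 9 (mod 17). Nonzero ⇒ E is nonsingular.
For each x ∈ F_17, compute rhs = x³ + 9·x + 0 mod 17, then count y ∈ F_17 with y² ≡ rhs.
  x = 0: rhs = 0, matching y values: 0 (1 points).
  x = 1: rhs = 10, matching y values: none (0 points).
  x = 2: rhs = 9, matching y values: 3, 14 (2 points).
  x = 3: rhs = 3, matching y values: none (0 points).
  x = 4: rhs = 15, matching y values: 7, 10 (2 points).
  x = 5: rhs = 0, matching y values: 0 (1 points).
  x = 6: rhs = 15, matching y values: 7, 10 (2 points).
  x = 7: rhs = 15, matching y values: 7, 10 (2 points).
  x = 8: rhs = 6, matching y values: none (0 points).
  x = 9: rhs = 11, matching y values: none (0 points).
  x = 10: rhs = 2, matching y values: 6, 11 (2 points).
  x = 11: rhs = 2, matching y values: 6, 11 (2 points).
  x = 12: rhs = 0, matching y values: 0 (1 points).
  x = 13: rhs = 2, matching y values: 6, 11 (2 points).
  x = 14: rhs = 14, matching y values: none (0 points).
  x = 15: rhs = 8, matching y values: 5, 12 (2 points).
  x = 16: rhs = 7, matching y values: none (0 points).
Total affine count: 19.
Full point count |E(F_17)| = 19 + 1 = 20.
Hasse bound: |20 − (17+1)| = |2| = 2 ≤ 2√17 ≈ 8.2462 ✓.


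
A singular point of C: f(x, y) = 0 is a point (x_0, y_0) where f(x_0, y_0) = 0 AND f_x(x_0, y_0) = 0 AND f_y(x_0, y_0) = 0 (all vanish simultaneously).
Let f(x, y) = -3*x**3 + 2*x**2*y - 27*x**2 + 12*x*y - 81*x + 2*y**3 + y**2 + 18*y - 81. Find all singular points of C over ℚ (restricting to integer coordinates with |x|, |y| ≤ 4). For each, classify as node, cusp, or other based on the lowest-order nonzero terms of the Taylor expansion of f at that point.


Singular points: {(-3, 0)}; classification: cusp.

Compute partial derivatives:
  f_x = -9*x**2 + 4*x*y - 54*x + 12*y - 81.
  f_y = 2*x**2 + 12*x + 6*y**2 + 2*y + 18.
Scan x_0 ∈ {−4, ..., 4}. For each x_0, f_y(x_0, y) is a polynomial in y; find its integer roots y ∈ {−4, ..., 4}, then test f_x and f at those candidates.
  x = -4: f_y(-4, y) = 6*y**2 + 2*y + 2; no integer root y with |y| ≤ 4.
  x = -3: f_y(-3, y) = 6*y**2 + 2*y; vanishes at y ∈ {0}. (-3, 0): f_x = 0, f = 0 — SINGULAR.
  x = -2: f_y(-2, y) = 6*y**2 + 2*y + 2; no integer root y with |y| ≤ 4.
  x = -1: f_y(-1, y) = 6*y**2 + 2*y + 8; no integer root y with |y| ≤ 4.
  x = 0: f_y(0, y) = 6*y**2 + 2*y + 18; no integer root y with |y| ≤ 4.
  x = 1: f_y(1, y) = 6*y**2 + 2*y + 32; no integer root y with |y| ≤ 4.
  x = 2: f_y(2, y) = 6*y**2 + 2*y + 50; no integer root y with |y| ≤ 4.
  x = 3: f_y(3, y) = 6*y**2 + 2*y + 72; no integer root y with |y| ≤ 4.
  x = 4: f_y(4, y) = 6*y**2 + 2*y + 98; no integer root y with |y| ≤ 4.
Only singular point on the grid: (-3, 0).
Classify: substitute x = -3 + u, y = 0 + v and expand: f = -3*u**3 + 2*u**2*v + 2*v**3 + v**2.
No constant or linear terms (consistent with a singular point). Quadratic part: v**2. Cubic part: -3*u**3 + 2*u**2*v + 2*v**3.
The quadratic part v**2 is a perfect square, so there is a single (double) tangent line v = 0, i.e. y = 0. Restricting the cubic part to that line (v = 0) leaves -3*u**3 ≠ 0, so f is not divisible by v and the branch is v² ≈ 3*u**3 to lowest order — this is a cusp.
Classification: cusp.


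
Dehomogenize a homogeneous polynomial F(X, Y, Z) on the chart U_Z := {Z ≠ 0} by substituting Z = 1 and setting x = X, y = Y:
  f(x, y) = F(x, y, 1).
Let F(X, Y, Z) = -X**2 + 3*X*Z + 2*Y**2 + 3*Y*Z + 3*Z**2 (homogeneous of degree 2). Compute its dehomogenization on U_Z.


f(x, y) = -x**2 + 3*x + 2*y**2 + 3*y + 3

On U_Z we set Z = 1. Each monomial c·X^i·Y^j·Z^k in F becomes c·x^i·y^j·1^k = c·x^i·y^j.
Substituting Z = 1: F(X, Y, 1) = -x**2 + 3*x + 2*y**2 + 3*y + 3.
Note: deg(f) ≤ deg(F) = 2; strict inequality happens when F is divisible by Z (lost terms).


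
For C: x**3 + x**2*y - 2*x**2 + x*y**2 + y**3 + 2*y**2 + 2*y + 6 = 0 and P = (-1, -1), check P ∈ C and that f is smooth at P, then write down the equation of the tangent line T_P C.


Tangent line at P: 10*x + 4*y + 14 = 0.

Step 1: f(-1, -1) = 0, so P lies on C.
Step 2: partial derivatives
  f_x(x, y) = 3*x**2 + 2*x*y - 4*x + y**2, f_y(x, y) = x**2 + 2*x*y + 3*y**2 + 4*y + 2.
  f_x(P) = 10, f_y(P) = 4 (gradient nonzero, so P is smooth).
Step 3: tangent line at P: 10·(x − -1) + 4·(y − -1) = 0.
Expanding: 10*x + 4*y + 14 = 0.


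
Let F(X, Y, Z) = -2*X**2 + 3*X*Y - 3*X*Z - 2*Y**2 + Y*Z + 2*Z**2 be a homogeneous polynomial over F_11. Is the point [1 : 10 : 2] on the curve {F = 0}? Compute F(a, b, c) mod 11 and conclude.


F(1,10,2) ≡ 4 (mod 11); P is NOT on the curve.

Evaluate F(1, 10, 2) term-by-term (mod 11).
  -2*X**2 ↦ -2·1·1·1 = -2
  3*X*Y ↦ 3·1·10·1 = 30
  -3*X*Z ↦ -3·1·1·2 = -6
  -2*Y**2 ↦ -2·1·100·1 = -200
  Y*Z ↦ 1·1·10·2 = 20
  2*Z**2 ↦ 2·1·1·4 = 8
Sum: F(1, 10, 2) = (-2) + (30) + (-6) + (-200) + (20) + (8) = -150.
Reducing mod 11: -150 ≡ 4 (mod 11).
Since F(a, b, c) ≡ 4 ≠ 0 (mod 11), P does NOT lie on the curve.


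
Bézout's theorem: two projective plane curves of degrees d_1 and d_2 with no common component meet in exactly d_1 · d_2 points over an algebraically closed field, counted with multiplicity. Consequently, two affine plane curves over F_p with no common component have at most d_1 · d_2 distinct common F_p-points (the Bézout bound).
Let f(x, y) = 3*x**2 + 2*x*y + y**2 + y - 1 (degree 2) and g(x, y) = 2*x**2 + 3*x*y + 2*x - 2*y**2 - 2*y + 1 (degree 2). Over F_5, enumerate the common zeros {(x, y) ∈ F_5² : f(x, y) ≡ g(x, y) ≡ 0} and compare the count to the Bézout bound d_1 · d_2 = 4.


Common zeros: {(1, 3)}; count = 1; Bézout bound = 4.

deg(f) = 2, deg(g) = 2, so Bézout bound = 4.
Scan x ∈ F_5. For each x, list the y ∈ F_5 with f(x, y) ≡ 0 and those with g(x, y) ≡ 0 (mod 5); the common zeros in that column are the intersection.
  x = 0: f ≡ 0 at y ∈ {2}; g ≡ 0 at y ∈ ∅; common: ∅.
  x = 1: f ≡ 0 at y ∈ {3, 4}; g ≡ 0 at y ∈ {0, 3}; common: {3}.
  x = 2: f ≡ 0 at y ∈ {2, 3}; g ≡ 0 at y ∈ {1}; common: ∅.
  x = 3: f ≡ 0 at y ∈ {4}; g ≡ 0 at y ∈ {0, 1}; common: ∅.
  x = 4: f ≡ 0 at y ∈ ∅; g ≡ 0 at y ∈ ∅; common: ∅.
Collecting: common zeros = {(1, 3)}, so the count is 1.
Comparison with the Bézout bound: 1 ≤ 4 = deg(f)·deg(g), as expected for curves with no common component (the affine F_5-count falls short of the bound because intersections may lie at infinity, over extension fields, or carry multiplicity).


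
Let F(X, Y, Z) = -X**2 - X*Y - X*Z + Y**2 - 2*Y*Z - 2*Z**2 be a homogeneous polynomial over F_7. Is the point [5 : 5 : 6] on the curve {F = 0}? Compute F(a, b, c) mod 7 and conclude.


F(5,5,6) ≡ 2 (mod 7); P is NOT on the curve.

Evaluate F(5, 5, 6) term-by-term (mod 7).
  -X**2 ↦ -1·25·1·1 = -25
  -X*Y ↦ -1·5·5·1 = -25
  -X*Z ↦ -1·5·1·6 = -30
  Y**2 ↦ 1·1·25·1 = 25
  -2*Y*Z ↦ -2·1·5·6 = -60
  -2*Z**2 ↦ -2·1·1·36 = -72
Sum: F(5, 5, 6) = (-25) + (-25) + (-30) + (25) + (-60) + (-72) = -187.
Reducing mod 7: -187 ≡ 2 (mod 7).
Since F(a, b, c) ≡ 2 ≠ 0 (mod 7), P does NOT lie on the curve.


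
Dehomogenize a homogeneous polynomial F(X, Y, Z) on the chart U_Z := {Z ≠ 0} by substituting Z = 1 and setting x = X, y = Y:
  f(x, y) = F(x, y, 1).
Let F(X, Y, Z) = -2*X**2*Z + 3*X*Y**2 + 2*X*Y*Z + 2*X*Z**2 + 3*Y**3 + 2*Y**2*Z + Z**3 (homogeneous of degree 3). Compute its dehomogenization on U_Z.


f(x, y) = -2*x**2 + 3*x*y**2 + 2*x*y + 2*x + 3*y**3 + 2*y**2 + 1

On U_Z we set Z = 1. Each monomial c·X^i·Y^j·Z^k in F becomes c·x^i·y^j·1^k = c·x^i·y^j.
Substituting Z = 1: F(X, Y, 1) = -2*x**2 + 3*x*y**2 + 2*x*y + 2*x + 3*y**3 + 2*y**2 + 1.
Note: deg(f) ≤ deg(F) = 3; strict inequality happens when F is divisible by Z (lost terms).


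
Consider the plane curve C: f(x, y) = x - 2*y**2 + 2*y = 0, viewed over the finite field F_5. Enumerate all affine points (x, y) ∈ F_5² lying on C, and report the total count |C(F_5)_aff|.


Affine F_5-points: {(0, 0), (0, 1), (2, 3), (4, 2), (4, 4)}; count = 5.

For each of the 25 pairs (x, y) ∈ F_5², evaluate f(x, y) mod 5. Record the zeros.
  x = 0: [0↦0, 1↦0, 2↦1, 3↦3, 4↦1]  zeros at y ∈ {0, 1}
  x = 1: [0↦1, 1↦1, 2↦2, 3↦4, 4↦2]  zeros at y ∈ ∅
  x = 2: [0↦2, 1↦2, 2↦3, 3↦0, 4↦3]  zeros at y ∈ {3}
  x = 3: [0↦3, 1↦3, 2↦4, 3↦1, 4↦4]  zeros at y ∈ ∅
  x = 4: [0↦4, 1↦4, 2↦0, 3↦2, 4↦0]  zeros at y ∈ {2, 4}
Collecting zeros: affine points = {(0, 0), (0, 1), (2, 3), (4, 2), (4, 4)}.
Total count |C(F_5)_aff| = 5.


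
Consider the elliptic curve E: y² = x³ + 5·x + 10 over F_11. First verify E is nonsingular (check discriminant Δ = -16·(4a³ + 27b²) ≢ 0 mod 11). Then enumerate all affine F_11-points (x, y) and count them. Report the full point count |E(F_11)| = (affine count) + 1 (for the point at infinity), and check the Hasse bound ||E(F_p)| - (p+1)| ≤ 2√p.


Affine points = {(1, 4), (1, 7), (6, 5), (6, 6), (7, 5), (7, 6), (8, 1), (8, 10), (9, 5), (9, 6), (10, 2), (10, 9)}; affine count = 12; |E(F_11)| = 13.

Discriminant check: Δ ∝ 4a³ + 27b² = 4·5³ + 27·10² = 4·125 + 27·100 ≡ 10 (mod 11). Nonzero ⇒ E is nonsingular.
For each x ∈ F_11, compute rhs = x³ + 5·x + 10 mod 11, then count y ∈ F_11 with y² ≡ rhs.
  x = 0: rhs = 10, matching y values: none (0 points).
  x = 1: rhs = 5, matching y values: 4, 7 (2 points).
  x = 2: rhs = 6, matching y values: none (0 points).
  x = 3: rhs = 8, matching y values: none (0 points).
  x = 4: rhs = 6, matching y values: none (0 points).
  x = 5: rhs = 6, matching y values: none (0 points).
  x = 6: rhs = 3, matching y values: 5, 6 (2 points).
  x = 7: rhs = 3, matching y values: 5, 6 (2 points).
  x = 8: rhs = 1, matching y values: 1, 10 (2 points).
  x = 9: rhs = 3, matching y values: 5, 6 (2 points).
  x = 10: rhs = 4, matching y values: 2, 9 (2 points).
Total affine count: 12.
Full point count |E(F_11)| = 12 + 1 = 13.
Hasse bound: |13 − (11+1)| = |1| = 1 ≤ 2√11 ≈ 6.6332 ✓.


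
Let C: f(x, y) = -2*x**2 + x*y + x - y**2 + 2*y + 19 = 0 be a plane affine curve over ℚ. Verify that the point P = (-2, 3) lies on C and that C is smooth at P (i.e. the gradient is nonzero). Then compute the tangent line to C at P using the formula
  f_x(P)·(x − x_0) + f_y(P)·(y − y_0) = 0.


Tangent line at P: 12*x - 6*y + 42 = 0.

Step 1: f(-2, 3) = 0, so P lies on C.
Step 2: partial derivatives
  f_x(x, y) = -4*x + y + 1, f_y(x, y) = x - 2*y + 2.
  f_x(P) = 12, f_y(P) = -6 (gradient nonzero, so P is smooth).
Step 3: tangent line at P: 12·(x − -2) + -6·(y − 3) = 0.
Expanding: 12*x - 6*y + 42 = 0.


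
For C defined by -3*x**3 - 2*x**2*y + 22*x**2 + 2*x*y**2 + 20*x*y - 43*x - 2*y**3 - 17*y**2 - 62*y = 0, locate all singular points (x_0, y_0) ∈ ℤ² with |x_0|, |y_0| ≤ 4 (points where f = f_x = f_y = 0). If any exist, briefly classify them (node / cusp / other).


Singular points: {(3, -2)}; classification: node.

Compute partial derivatives:
  f_x = -9*x**2 - 4*x*y + 44*x + 2*y**2 + 20*y - 43.
  f_y = -2*x**2 + 4*x*y + 20*x - 6*y**2 - 34*y - 62.
Scan x_0 ∈ {−4, ..., 4}. For each x_0, f_y(x_0, y) is a polynomial in y; find its integer roots y ∈ {−4, ..., 4}, then test f_x and f at those candidates.
  x = -4: f_y(-4, y) = -6*y**2 - 50*y - 174; no integer root y with |y| ≤ 4.
  x = -3: f_y(-3, y) = -6*y**2 - 46*y - 140; no integer root y with |y| ≤ 4.
  x = -2: f_y(-2, y) = -6*y**2 - 42*y - 110; no integer root y with |y| ≤ 4.
  x = -1: f_y(-1, y) = -6*y**2 - 38*y - 84; no integer root y with |y| ≤ 4.
  x = 0: f_y(0, y) = -6*y**2 - 34*y - 62; no integer root y with |y| ≤ 4.
  x = 1: f_y(1, y) = -6*y**2 - 30*y - 44; no integer root y with |y| ≤ 4.
  x = 2: f_y(2, y) = -6*y**2 - 26*y - 30; no integer root y with |y| ≤ 4.
  x = 3: f_y(3, y) = -6*y**2 - 22*y - 20; vanishes at y ∈ {-2}. (3, -2): f_x = 0, f = 0 — SINGULAR.
  x = 4: f_y(4, y) = -6*y**2 - 18*y - 14; no integer root y with |y| ≤ 4.
Only singular point on the grid: (3, -2).
Classify: substitute x = 3 + u, y = -2 + v and expand: f = -3*u**3 - 2*u**2*v - u**2 + 2*u*v**2 - 2*v**3 + v**2.
No constant or linear terms (consistent with a singular point). Quadratic part: -u**2 + v**2. Cubic part: -3*u**3 - 2*u**2*v + 2*u*v**2 - 2*v**3.
The quadratic part v**2 - u**2 = (v − u)(v + u) splits into two distinct linear factors, so there are two distinct tangent lines y − -2 = ±(x − 3) — this is a node (ordinary double point).
Classification: node.


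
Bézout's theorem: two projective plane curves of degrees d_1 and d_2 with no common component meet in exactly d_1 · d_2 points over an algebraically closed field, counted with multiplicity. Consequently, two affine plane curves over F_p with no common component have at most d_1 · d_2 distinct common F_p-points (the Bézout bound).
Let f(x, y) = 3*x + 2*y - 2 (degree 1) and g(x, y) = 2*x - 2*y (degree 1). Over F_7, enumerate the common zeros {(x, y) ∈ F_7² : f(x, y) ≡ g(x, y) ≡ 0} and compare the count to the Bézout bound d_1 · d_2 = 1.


Common zeros: {(6, 6)}; count = 1; Bézout bound = 1.

deg(f) = 1, deg(g) = 1, so Bézout bound = 1.
Scan x ∈ F_7. For each x, list the y ∈ F_7 with f(x, y) ≡ 0 and those with g(x, y) ≡ 0 (mod 7); the common zeros in that column are the intersection.
  x = 0: f ≡ 0 at y ∈ {1}; g ≡ 0 at y ∈ {0}; common: ∅.
  x = 1: f ≡ 0 at y ∈ {3}; g ≡ 0 at y ∈ {1}; common: ∅.
  x = 2: f ≡ 0 at y ∈ {5}; g ≡ 0 at y ∈ {2}; common: ∅.
  x = 3: f ≡ 0 at y ∈ {0}; g ≡ 0 at y ∈ {3}; common: ∅.
  x = 4: f ≡ 0 at y ∈ {2}; g ≡ 0 at y ∈ {4}; common: ∅.
  x = 5: f ≡ 0 at y ∈ {4}; g ≡ 0 at y ∈ {5}; common: ∅.
  x = 6: f ≡ 0 at y ∈ {6}; g ≡ 0 at y ∈ {6}; common: {6}.
Collecting: common zeros = {(6, 6)}, so the count is 1.
Comparison with the Bézout bound: 1 ≤ 1 = deg(f)·deg(g), as expected for curves with no common component (the bound is attained).


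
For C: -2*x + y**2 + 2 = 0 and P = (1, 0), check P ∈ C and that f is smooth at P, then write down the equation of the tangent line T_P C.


Tangent line at P: 2 - 2*x = 0.

Step 1: f(1, 0) = 0, so P lies on C.
Step 2: partial derivatives
  f_x(x, y) = -2, f_y(x, y) = 2*y.
  f_x(P) = -2, f_y(P) = 0 (gradient nonzero, so P is smooth).
Step 3: tangent line at P: -2·(x − 1) + 0·(y − 0) = 0.
Expanding: 2 - 2*x = 0.


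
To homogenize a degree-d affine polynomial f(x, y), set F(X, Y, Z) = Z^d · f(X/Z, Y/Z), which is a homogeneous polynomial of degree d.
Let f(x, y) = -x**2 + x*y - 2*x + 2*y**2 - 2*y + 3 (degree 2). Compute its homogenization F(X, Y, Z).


F(X, Y, Z) = -X**2 + X*Y - 2*X*Z + 2*Y**2 - 2*Y*Z + 3*Z**2

deg(f) = 2.
Substitute x = X/Z, y = Y/Z into f, then multiply by Z^2.
  monomial -1·x^2·y^0 ↦ -1·X^2·Y^0·Z^0.
  monomial 1·x^1·y^1 ↦ 1·X^1·Y^1·Z^0.
  monomial -2·x^1·y^0 ↦ -2·X^1·Y^0·Z^1.
  monomial 2·x^0·y^2 ↦ 2·X^0·Y^2·Z^0.
  monomial -2·x^0·y^1 ↦ -2·X^0·Y^1·Z^1.
  monomial 3·x^0·y^0 ↦ 3·X^0·Y^0·Z^2.
Collecting: F(X, Y, Z) = -X**2 + X*Y - 2*X*Z + 2*Y**2 - 2*Y*Z + 3*Z**2.


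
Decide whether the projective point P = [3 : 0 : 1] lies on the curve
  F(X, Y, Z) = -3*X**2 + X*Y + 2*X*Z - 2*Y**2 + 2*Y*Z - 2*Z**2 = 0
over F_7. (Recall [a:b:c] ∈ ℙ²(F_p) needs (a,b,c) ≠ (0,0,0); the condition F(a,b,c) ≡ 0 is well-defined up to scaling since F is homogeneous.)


F(3,0,1) ≡ 5 (mod 7); P is NOT on the curve.

Evaluate F(3, 0, 1) term-by-term (mod 7).
  -3*X**2 ↦ -3·9·1·1 = -27
  X*Y ↦ 1·3·0·1 = 0
  2*X*Z ↦ 2·3·1·1 = 6
  -2*Y**2 ↦ -2·1·0·1 = 0
  2*Y*Z ↦ 2·1·0·1 = 0
  -2*Z**2 ↦ -2·1·1·1 = -2
Sum: F(3, 0, 1) = (-27) + (0) + (6) + (0) + (0) + (-2) = -23.
Reducing mod 7: -23 ≡ 5 (mod 7).
Since F(a, b, c) ≡ 5 ≠ 0 (mod 7), P does NOT lie on the curve.


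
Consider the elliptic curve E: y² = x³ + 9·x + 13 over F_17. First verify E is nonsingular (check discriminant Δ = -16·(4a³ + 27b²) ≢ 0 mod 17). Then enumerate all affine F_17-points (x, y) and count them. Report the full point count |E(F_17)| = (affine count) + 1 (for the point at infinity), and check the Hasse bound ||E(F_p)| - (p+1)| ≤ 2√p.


Affine points = {(0, 8), (0, 9), (3, 4), (3, 13), (5, 8), (5, 9), (8, 6), (8, 11), (10, 7), (10, 10), (11, 7), (11, 10), (12, 8), (12, 9), (13, 7), (13, 10), (15, 2), (15, 15)}; affine count = 18; |E(F_17)| = 19.

Discriminant check: Δ ∝ 4a³ + 27b² = 4·9³ + 27·13² = 4·729 + 27·169 ≡ 16 (mod 17). Nonzero ⇒ E is nonsingular.
For each x ∈ F_17, compute rhs = x³ + 9·x + 13 mod 17, then count y ∈ F_17 with y² ≡ rhs.
  x = 0: rhs = 13, matching y values: 8, 9 (2 points).
  x = 1: rhs = 6, matching y values: none (0 points).
  x = 2: rhs = 5, matching y values: none (0 points).
  x = 3: rhs = 16, matching y values: 4, 13 (2 points).
  x = 4: rhs = 11, matching y values: none (0 points).
  x = 5: rhs = 13, matching y values: 8, 9 (2 points).
  x = 6: rhs = 11, matching y values: none (0 points).
  x = 7: rhs = 11, matching y values: none (0 points).
  x = 8: rhs = 2, matching y values: 6, 11 (2 points).
  x = 9: rhs = 7, matching y values: none (0 points).
  x = 10: rhs = 15, matching y values: 7, 10 (2 points).
  x = 11: rhs = 15, matching y values: 7, 10 (2 points).
  x = 12: rhs = 13, matching y values: 8, 9 (2 points).
  x = 13: rhs = 15, matching y values: 7, 10 (2 points).
  x = 14: rhs = 10, matching y values: none (0 points).
  x = 15: rhs = 4, matching y values: 2, 15 (2 points).
  x = 16: rhs = 3, matching y values: none (0 points).
Total affine count: 18.
Full point count |E(F_17)| = 18 + 1 = 19.
Hasse bound: |19 − (17+1)| = |1| = 1 ≤ 2√17 ≈ 8.2462 ✓.


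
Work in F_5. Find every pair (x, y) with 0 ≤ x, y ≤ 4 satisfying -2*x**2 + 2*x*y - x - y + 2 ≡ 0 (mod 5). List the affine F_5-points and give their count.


Affine F_5-points: {(0, 2), (1, 1), (2, 1), (4, 2)}; count = 4.

For each of the 25 pairs (x, y) ∈ F_5², evaluate f(x, y) mod 5. Record the zeros.
  x = 0: [0↦2, 1↦1, 2↦0, 3↦4, 4↦3]  zeros at y ∈ {2}
  x = 1: [0↦4, 1↦0, 2↦1, 3↦2, 4↦3]  zeros at y ∈ {1}
  x = 2: [0↦2, 1↦0, 2↦3, 3↦1, 4↦4]  zeros at y ∈ {1}
  x = 3: [0↦1, 1↦1, 2↦1, 3↦1, 4↦1]  zeros at y ∈ ∅
  x = 4: [0↦1, 1↦3, 2↦0, 3↦2, 4↦4]  zeros at y ∈ {2}
Collecting zeros: affine points = {(0, 2), (1, 1), (2, 1), (4, 2)}.
Total count |C(F_5)_aff| = 4.


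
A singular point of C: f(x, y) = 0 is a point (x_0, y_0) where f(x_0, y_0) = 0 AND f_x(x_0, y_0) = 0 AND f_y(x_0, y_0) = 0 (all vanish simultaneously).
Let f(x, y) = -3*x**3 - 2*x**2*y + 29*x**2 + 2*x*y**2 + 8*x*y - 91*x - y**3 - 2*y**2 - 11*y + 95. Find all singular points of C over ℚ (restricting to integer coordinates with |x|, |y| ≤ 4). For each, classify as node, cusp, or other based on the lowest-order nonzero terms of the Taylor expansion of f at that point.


Singular points: {(3, 1)}; classification: cusp.

Compute partial derivatives:
  f_x = -9*x**2 - 4*x*y + 58*x + 2*y**2 + 8*y - 91.
  f_y = -2*x**2 + 4*x*y + 8*x - 3*y**2 - 4*y - 11.
Scan x_0 ∈ {−4, ..., 4}. For each x_0, f_y(x_0, y) is a polynomial in y; find its integer roots y ∈ {−4, ..., 4}, then test f_x and f at those candidates.
  x = -4: f_y(-4, y) = -3*y**2 - 20*y - 75; no integer root y with |y| ≤ 4.
  x = -3: f_y(-3, y) = -3*y**2 - 16*y - 53; no integer root y with |y| ≤ 4.
  x = -2: f_y(-2, y) = -3*y**2 - 12*y - 35; no integer root y with |y| ≤ 4.
  x = -1: f_y(-1, y) = -3*y**2 - 8*y - 21; no integer root y with |y| ≤ 4.
  x = 0: f_y(0, y) = -3*y**2 - 4*y - 11; no integer root y with |y| ≤ 4.
  x = 1: f_y(1, y) = -3*y**2 - 5; no integer root y with |y| ≤ 4.
  x = 2: f_y(2, y) = -3*y**2 + 4*y - 3; no integer root y with |y| ≤ 4.
  x = 3: f_y(3, y) = -3*y**2 + 8*y - 5; vanishes at y ∈ {1}. (3, 1): f_x = 0, f = 0 — SINGULAR.
  x = 4: f_y(4, y) = -3*y**2 + 12*y - 11; no integer root y with |y| ≤ 4.
Only singular point on the grid: (3, 1).
Classify: substitute x = 3 + u, y = 1 + v and expand: f = -3*u**3 - 2*u**2*v + 2*u*v**2 - v**3 + v**2.
No constant or linear terms (consistent with a singular point). Quadratic part: v**2. Cubic part: -3*u**3 - 2*u**2*v + 2*u*v**2 - v**3.
The quadratic part v**2 is a perfect square, so there is a single (double) tangent line v = 0, i.e. y = 1. Restricting the cubic part to that line (v = 0) leaves -3*u**3 ≠ 0, so f is not divisible by v and the branch is v² ≈ 3*u**3 to lowest order — this is a cusp.
Classification: cusp.
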